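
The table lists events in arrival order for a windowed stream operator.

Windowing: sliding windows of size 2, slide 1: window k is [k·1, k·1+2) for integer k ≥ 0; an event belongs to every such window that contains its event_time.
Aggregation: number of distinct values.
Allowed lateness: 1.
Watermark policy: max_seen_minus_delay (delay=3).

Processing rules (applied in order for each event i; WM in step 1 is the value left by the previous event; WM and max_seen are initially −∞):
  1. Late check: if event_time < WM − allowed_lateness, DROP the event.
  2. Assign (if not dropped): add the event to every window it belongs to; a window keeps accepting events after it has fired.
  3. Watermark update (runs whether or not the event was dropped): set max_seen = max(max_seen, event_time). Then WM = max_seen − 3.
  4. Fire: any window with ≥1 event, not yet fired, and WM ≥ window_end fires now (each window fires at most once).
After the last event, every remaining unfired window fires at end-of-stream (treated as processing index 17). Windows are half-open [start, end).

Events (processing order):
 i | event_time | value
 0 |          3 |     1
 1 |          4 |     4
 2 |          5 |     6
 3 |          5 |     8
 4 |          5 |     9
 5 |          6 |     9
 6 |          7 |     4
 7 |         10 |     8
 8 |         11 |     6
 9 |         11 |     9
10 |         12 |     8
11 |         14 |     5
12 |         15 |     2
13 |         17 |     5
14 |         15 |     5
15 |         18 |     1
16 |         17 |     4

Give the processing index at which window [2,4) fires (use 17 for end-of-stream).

6

i=0 t=3 v=1: → [3,5),[2,4); WM=0
i=1 t=4 v=4: → [4,6),[3,5); WM=1
i=2 t=5 v=6: → [5,7),[4,6); WM=2
i=3 t=5 v=8: → [5,7),[4,6); WM=2
i=4 t=5 v=9: → [5,7),[4,6); WM=2
i=5 t=6 v=9: → [6,8),[5,7); WM=3
i=6 t=7 v=4: → [7,9),[6,8); WM=4; [2,4) fires=1
i=7 t=10 v=8: → [10,12),[9,11); WM=7; [3,5) fires=2 [4,6) fires=4 [5,7) fires=3
i=8 t=11 v=6: → [11,13),[10,12); WM=8; [6,8) fires=2
i=9 t=11 v=9: → [11,13),[10,12); WM=8
i=10 t=12 v=8: → [12,14),[11,13); WM=9; [7,9) fires=1
i=11 t=14 v=5: → [14,16),[13,15); WM=11; [9,11) fires=1
i=12 t=15 v=2: → [15,17),[14,16); WM=12; [10,12) fires=3
i=13 t=17 v=5: → [17,19),[16,18); WM=14; [11,13) fires=3 [12,14) fires=1
i=14 t=15 v=5: → [15,17),[14,16); WM=14
i=15 t=18 v=1: → [18,20),[17,19); WM=15; [13,15) fires=1
i=16 t=17 v=4: → [17,19),[16,18); WM=15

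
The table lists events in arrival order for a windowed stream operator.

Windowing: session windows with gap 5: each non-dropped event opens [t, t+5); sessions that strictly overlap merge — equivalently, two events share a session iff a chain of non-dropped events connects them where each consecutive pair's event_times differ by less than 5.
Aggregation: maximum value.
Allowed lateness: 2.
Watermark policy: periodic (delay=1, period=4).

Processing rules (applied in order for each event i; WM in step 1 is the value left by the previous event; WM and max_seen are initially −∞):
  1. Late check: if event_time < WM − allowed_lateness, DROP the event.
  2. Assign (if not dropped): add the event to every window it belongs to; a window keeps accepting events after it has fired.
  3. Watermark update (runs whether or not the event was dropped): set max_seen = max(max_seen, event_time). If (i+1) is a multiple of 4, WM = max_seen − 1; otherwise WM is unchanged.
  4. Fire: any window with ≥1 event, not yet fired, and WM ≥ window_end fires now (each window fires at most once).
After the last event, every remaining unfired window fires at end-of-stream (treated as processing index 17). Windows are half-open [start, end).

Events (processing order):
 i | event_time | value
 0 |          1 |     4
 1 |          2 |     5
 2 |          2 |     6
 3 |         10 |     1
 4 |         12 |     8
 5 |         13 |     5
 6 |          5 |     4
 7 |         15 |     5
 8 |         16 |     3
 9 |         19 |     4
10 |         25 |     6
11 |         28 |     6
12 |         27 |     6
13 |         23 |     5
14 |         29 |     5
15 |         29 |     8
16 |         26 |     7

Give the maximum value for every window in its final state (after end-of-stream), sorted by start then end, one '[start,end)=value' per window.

[1,7)=6 [10,24)=8 [25,34)=8

i=0 t=1 v=4: → [1,6); WM=−∞
i=1 t=2 v=5: → [1,7); WM=−∞
i=2 t=2 v=6: → [1,7); WM=−∞
i=3 t=10 v=1: → [10,15); WM=9
i=4 t=12 v=8: → [10,17); WM=9
i=5 t=13 v=5: → [10,18); WM=9
i=6 t=5 v=4: DROP (t<9-2); WM=9
i=7 t=15 v=5: → [10,20); WM=14
i=8 t=16 v=3: → [10,21); WM=14
i=9 t=19 v=4: → [10,24); WM=14
i=10 t=25 v=6: → [25,30); WM=14
i=11 t=28 v=6: → [25,33); WM=27
i=12 t=27 v=6: → [25,33); WM=27
i=13 t=23 v=5: DROP (t<27-2); WM=27
i=14 t=29 v=5: → [25,34); WM=27
i=15 t=29 v=8: → [25,34); WM=28
i=16 t=26 v=7: → [25,34); WM=28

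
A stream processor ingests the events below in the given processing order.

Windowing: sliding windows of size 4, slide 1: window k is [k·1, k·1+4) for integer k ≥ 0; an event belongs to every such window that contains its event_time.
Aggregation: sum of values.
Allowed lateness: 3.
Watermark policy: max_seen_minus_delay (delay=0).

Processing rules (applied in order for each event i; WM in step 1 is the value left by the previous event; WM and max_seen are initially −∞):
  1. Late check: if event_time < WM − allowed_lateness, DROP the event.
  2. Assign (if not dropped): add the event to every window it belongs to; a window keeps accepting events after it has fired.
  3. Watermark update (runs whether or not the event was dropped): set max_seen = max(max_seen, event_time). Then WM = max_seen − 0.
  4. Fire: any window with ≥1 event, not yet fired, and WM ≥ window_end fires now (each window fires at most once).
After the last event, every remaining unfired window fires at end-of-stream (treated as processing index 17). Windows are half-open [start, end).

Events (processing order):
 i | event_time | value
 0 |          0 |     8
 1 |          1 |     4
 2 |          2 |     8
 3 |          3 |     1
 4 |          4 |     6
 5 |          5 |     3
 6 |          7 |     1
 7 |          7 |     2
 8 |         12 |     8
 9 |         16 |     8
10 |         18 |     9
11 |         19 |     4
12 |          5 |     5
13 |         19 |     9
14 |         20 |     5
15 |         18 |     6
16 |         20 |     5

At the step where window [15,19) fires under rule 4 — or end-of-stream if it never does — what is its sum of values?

17

i=0 t=0 v=8: → [0,4); WM=0
i=1 t=1 v=4: → [1,5),[0,4); WM=1
i=2 t=2 v=8: → [2,6),[1,5),[0,4); WM=2
i=3 t=3 v=1: → [3,7),[2,6),[1,5),[0,4); WM=3
i=4 t=4 v=6: → [4,8),[3,7),[2,6),[1,5); WM=4; [0,4) fires=21
i=5 t=5 v=3: → [5,9),[4,8),[3,7),[2,6); WM=5; [1,5) fires=19
i=6 t=7 v=1: → [7,11),[6,10),[5,9),[4,8); WM=7; [2,6) fires=18 [3,7) fires=10
i=7 t=7 v=2: → [7,11),[6,10),[5,9),[4,8); WM=7
i=8 t=12 v=8: → [12,16),[11,15),[10,14),[9,13); WM=12; [4,8) fires=12 [5,9) fires=6 [6,10) fires=3 [7,11) fires=3
i=9 t=16 v=8: → [16,20),[15,19),[14,18),[13,17); WM=16; [9,13) fires=8 [10,14) fires=8 [11,15) fires=8 [12,16) fires=8
i=10 t=18 v=9: → [18,22),[17,21),[16,20),[15,19); WM=18; [13,17) fires=8 [14,18) fires=8
i=11 t=19 v=4: → [19,23),[18,22),[17,21),[16,20); WM=19; [15,19) fires=17
i=12 t=5 v=5: DROP (t<19-3); WM=19
i=13 t=19 v=9: → [19,23),[18,22),[17,21),[16,20); WM=19
i=14 t=20 v=5: → [20,24),[19,23),[18,22),[17,21); WM=20; [16,20) fires=30
i=15 t=18 v=6: → [18,22),[17,21),[16,20),[15,19); WM=20
i=16 t=20 v=5: → [20,24),[19,23),[18,22),[17,21); WM=20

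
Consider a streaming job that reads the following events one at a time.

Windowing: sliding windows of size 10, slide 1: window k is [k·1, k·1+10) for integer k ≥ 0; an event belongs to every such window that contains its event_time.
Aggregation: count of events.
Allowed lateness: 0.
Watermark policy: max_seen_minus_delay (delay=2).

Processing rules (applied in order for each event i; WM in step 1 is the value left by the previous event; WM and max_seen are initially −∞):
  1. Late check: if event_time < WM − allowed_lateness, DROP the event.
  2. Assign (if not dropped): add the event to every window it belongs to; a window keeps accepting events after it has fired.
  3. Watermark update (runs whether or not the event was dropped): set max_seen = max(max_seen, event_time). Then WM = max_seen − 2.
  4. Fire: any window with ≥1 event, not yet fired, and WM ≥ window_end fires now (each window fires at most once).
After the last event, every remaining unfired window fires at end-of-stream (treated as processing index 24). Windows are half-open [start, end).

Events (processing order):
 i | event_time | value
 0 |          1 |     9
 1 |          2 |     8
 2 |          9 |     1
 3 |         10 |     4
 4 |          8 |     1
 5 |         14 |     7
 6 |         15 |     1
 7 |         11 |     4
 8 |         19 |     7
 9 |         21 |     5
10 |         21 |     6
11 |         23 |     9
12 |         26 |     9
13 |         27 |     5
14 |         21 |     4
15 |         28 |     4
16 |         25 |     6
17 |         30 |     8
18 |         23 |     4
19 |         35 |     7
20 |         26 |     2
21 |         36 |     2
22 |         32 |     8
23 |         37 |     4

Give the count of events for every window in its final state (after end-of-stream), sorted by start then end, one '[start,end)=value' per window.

i=0 t=1 v=9: → [1,11),[0,10); WM=-1
i=1 t=2 v=8: → [2,12),[1,11),[0,10); WM=0
i=2 t=9 v=1: → [9,19),[8,18),[7,17),[6,16),[5,15),[4,14),[3,13),[2,12),[1,11),[0,10); WM=7
i=3 t=10 v=4: → [10,20),[9,19),[8,18),[7,17),[6,16),[5,15),[4,14),[3,13),[2,12),[1,11); WM=8
i=4 t=8 v=1: → [8,18),[7,17),[6,16),[5,15),[4,14),[3,13),[2,12),[1,11),[0,10); WM=8
i=5 t=14 v=7: → [14,24),[13,23),[12,22),[11,21),[10,20),[9,19),[8,18),[7,17),[6,16),[5,15); WM=12; [0,10) fires=4 [1,11) fires=5 [2,12) fires=4
i=6 t=15 v=1: → [15,25),[14,24),[13,23),[12,22),[11,21),[10,20),[9,19),[8,18),[7,17),[6,16); WM=13; [3,13) fires=3
i=7 t=11 v=4: DROP (t<13-0); WM=13
i=8 t=19 v=7: → [19,29),[18,28),[17,27),[16,26),[15,25),[14,24),[13,23),[12,22),[11,21),[10,20); WM=17; [4,14) fires=3 [5,15) fires=4 [6,16) fires=5 [7,17) fires=5
i=9 t=21 v=5: → [21,31),[20,30),[19,29),[18,28),[17,27),[16,26),[15,25),[14,24),[13,23),[12,22); WM=19; [8,18) fires=5 [9,19) fires=4
i=10 t=21 v=6: → [21,31),[20,30),[19,29),[18,28),[17,27),[16,26),[15,25),[14,24),[13,23),[12,22); WM=19
i=11 t=23 v=9: → [23,33),[22,32),[21,31),[20,30),[19,29),[18,28),[17,27),[16,26),[15,25),[14,24); WM=21; [10,20) fires=4 [11,21) fires=3
i=12 t=26 v=9: → [26,36),[25,35),[24,34),[23,33),[22,32),[21,31),[20,30),[19,29),[18,28),[17,27); WM=24; [12,22) fires=5 [13,23) fires=5 [14,24) fires=6
i=13 t=27 v=5: → [27,37),[26,36),[25,35),[24,34),[23,33),[22,32),[21,31),[20,30),[19,29),[18,28); WM=25; [15,25) fires=5
i=14 t=21 v=4: DROP (t<25-0); WM=25
i=15 t=28 v=4: → [28,38),[27,37),[26,36),[25,35),[24,34),[23,33),[22,32),[21,31),[20,30),[19,29); WM=26; [16,26) fires=4
i=16 t=25 v=6: DROP (t<26-0); WM=26
i=17 t=30 v=8: → [30,40),[29,39),[28,38),[27,37),[26,36),[25,35),[24,34),[23,33),[22,32),[21,31); WM=28; [17,27) fires=5 [18,28) fires=6
i=18 t=23 v=4: DROP (t<28-0); WM=28
i=19 t=35 v=7: → [35,45),[34,44),[33,43),[32,42),[31,41),[30,40),[29,39),[28,38),[27,37),[26,36); WM=33; [19,29) fires=7 [20,30) fires=6 [21,31) fires=7 [22,32) fires=5 [23,33) fires=5
i=20 t=26 v=2: DROP (t<33-0); WM=33
i=21 t=36 v=2: → [36,46),[35,45),[34,44),[33,43),[32,42),[31,41),[30,40),[29,39),[28,38),[27,37); WM=34; [24,34) fires=4
i=22 t=32 v=8: DROP (t<34-0); WM=34
i=23 t=37 v=4: → [37,47),[36,46),[35,45),[34,44),[33,43),[32,42),[31,41),[30,40),[29,39),[28,38); WM=35; [25,35) fires=4

[0,10)=4 [1,11)=5 [2,12)=4 [3,13)=3 [4,14)=3 [5,15)=4 [6,16)=5 [7,17)=5 [8,18)=5 [9,19)=4 [10,20)=4 [11,21)=3 [12,22)=5 [13,23)=5 [14,24)=6 [15,25)=5 [16,26)=4 [17,27)=5 [18,28)=6 [19,29)=7 [20,30)=6 [21,31)=7 [22,32)=5 [23,33)=5 [24,34)=4 [25,35)=4 [26,36)=5 [27,37)=5 [28,38)=5 [29,39)=4 [30,40)=4 [31,41)=3 [32,42)=3 [33,43)=3 [34,44)=3 [35,45)=3 [36,46)=2 [37,47)=1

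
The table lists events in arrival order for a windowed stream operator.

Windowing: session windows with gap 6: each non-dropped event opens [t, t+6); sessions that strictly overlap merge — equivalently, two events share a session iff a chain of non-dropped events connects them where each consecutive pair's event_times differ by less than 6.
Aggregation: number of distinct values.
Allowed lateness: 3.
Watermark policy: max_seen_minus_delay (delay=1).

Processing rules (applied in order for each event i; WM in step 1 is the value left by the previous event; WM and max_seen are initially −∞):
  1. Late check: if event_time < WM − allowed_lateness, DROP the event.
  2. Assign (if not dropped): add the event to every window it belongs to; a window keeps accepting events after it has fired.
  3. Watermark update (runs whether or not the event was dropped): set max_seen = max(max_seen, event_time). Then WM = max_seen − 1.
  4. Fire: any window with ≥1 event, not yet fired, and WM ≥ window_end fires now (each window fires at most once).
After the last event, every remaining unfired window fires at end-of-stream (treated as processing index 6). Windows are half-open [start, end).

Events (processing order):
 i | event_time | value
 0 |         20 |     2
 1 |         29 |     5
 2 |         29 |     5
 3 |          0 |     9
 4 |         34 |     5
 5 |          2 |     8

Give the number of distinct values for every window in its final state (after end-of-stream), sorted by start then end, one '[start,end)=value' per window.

[20,26)=1 [29,40)=1

i=0 t=20 v=2: → [20,26); WM=19
i=1 t=29 v=5: → [29,35); WM=28
i=2 t=29 v=5: → [29,35); WM=28
i=3 t=0 v=9: DROP (t<28-3); WM=28
i=4 t=34 v=5: → [29,40); WM=33
i=5 t=2 v=8: DROP (t<33-3); WM=33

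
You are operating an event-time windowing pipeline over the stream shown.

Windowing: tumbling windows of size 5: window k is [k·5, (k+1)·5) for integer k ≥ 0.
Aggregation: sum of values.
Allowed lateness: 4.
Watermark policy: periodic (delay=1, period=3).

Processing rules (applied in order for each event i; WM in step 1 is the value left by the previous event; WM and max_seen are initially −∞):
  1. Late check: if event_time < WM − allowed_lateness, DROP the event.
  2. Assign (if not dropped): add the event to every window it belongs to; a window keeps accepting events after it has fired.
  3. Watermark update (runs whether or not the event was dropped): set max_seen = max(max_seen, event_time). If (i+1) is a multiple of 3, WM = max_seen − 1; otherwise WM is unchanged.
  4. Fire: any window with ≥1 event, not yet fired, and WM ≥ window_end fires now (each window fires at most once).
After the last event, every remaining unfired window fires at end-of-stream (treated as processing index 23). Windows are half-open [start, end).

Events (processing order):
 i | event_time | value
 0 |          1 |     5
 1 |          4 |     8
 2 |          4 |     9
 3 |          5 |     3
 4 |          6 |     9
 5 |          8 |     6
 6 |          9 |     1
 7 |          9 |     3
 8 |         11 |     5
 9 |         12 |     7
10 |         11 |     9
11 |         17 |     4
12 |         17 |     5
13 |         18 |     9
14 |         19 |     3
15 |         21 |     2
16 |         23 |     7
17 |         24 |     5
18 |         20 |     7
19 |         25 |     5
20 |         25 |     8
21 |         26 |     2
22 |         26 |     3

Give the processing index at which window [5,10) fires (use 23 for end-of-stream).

8

i=0 t=1 v=5: → [0,5); WM=−∞
i=1 t=4 v=8: → [0,5); WM=−∞
i=2 t=4 v=9: → [0,5); WM=3
i=3 t=5 v=3: → [5,10); WM=3
i=4 t=6 v=9: → [5,10); WM=3
i=5 t=8 v=6: → [5,10); WM=7; [0,5) fires=22
i=6 t=9 v=1: → [5,10); WM=7
i=7 t=9 v=3: → [5,10); WM=7
i=8 t=11 v=5: → [10,15); WM=10; [5,10) fires=22
i=9 t=12 v=7: → [10,15); WM=10
i=10 t=11 v=9: → [10,15); WM=10
i=11 t=17 v=4: → [15,20); WM=16; [10,15) fires=21
i=12 t=17 v=5: → [15,20); WM=16
i=13 t=18 v=9: → [15,20); WM=16
i=14 t=19 v=3: → [15,20); WM=18
i=15 t=21 v=2: → [20,25); WM=18
i=16 t=23 v=7: → [20,25); WM=18
i=17 t=24 v=5: → [20,25); WM=23; [15,20) fires=21
i=18 t=20 v=7: → [20,25); WM=23
i=19 t=25 v=5: → [25,30); WM=23
i=20 t=25 v=8: → [25,30); WM=24
i=21 t=26 v=2: → [25,30); WM=24
i=22 t=26 v=3: → [25,30); WM=24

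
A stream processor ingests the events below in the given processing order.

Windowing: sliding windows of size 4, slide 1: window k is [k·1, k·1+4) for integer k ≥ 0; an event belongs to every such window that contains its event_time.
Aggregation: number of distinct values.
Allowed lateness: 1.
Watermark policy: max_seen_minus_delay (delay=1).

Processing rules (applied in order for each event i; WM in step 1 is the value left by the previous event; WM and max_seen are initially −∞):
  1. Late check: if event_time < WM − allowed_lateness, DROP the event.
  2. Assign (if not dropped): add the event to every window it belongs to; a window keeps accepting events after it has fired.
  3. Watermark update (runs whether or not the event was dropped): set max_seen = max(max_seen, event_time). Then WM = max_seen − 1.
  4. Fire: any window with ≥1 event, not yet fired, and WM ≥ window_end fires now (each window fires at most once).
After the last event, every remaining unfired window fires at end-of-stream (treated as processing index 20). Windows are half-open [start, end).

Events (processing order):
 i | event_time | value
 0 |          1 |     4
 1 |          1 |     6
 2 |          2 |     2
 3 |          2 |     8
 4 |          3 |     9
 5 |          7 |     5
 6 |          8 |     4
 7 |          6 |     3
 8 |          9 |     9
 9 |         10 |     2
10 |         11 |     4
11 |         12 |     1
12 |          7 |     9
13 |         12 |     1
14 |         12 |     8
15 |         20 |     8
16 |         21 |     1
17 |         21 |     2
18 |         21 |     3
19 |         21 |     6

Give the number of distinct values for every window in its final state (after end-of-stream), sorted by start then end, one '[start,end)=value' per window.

i=0 t=1 v=4: → [1,5),[0,4); WM=0
i=1 t=1 v=6: → [1,5),[0,4); WM=0
i=2 t=2 v=2: → [2,6),[1,5),[0,4); WM=1
i=3 t=2 v=8: → [2,6),[1,5),[0,4); WM=1
i=4 t=3 v=9: → [3,7),[2,6),[1,5),[0,4); WM=2
i=5 t=7 v=5: → [7,11),[6,10),[5,9),[4,8); WM=6; [0,4) fires=5 [1,5) fires=5 [2,6) fires=3
i=6 t=8 v=4: → [8,12),[7,11),[6,10),[5,9); WM=7; [3,7) fires=1
i=7 t=6 v=3: → [6,10),[5,9),[4,8),[3,7); WM=7
i=8 t=9 v=9: → [9,13),[8,12),[7,11),[6,10); WM=8; [4,8) fires=2
i=9 t=10 v=2: → [10,14),[9,13),[8,12),[7,11); WM=9; [5,9) fires=3
i=10 t=11 v=4: → [11,15),[10,14),[9,13),[8,12); WM=10; [6,10) fires=4
i=11 t=12 v=1: → [12,16),[11,15),[10,14),[9,13); WM=11; [7,11) fires=4
i=12 t=7 v=9: DROP (t<11-1); WM=11
i=13 t=12 v=1: → [12,16),[11,15),[10,14),[9,13); WM=11
i=14 t=12 v=8: → [12,16),[11,15),[10,14),[9,13); WM=11
i=15 t=20 v=8: → [20,24),[19,23),[18,22),[17,21); WM=19; [8,12) fires=3 [9,13) fires=5 [10,14) fires=4 [11,15) fires=3 [12,16) fires=2
i=16 t=21 v=1: → [21,25),[20,24),[19,23),[18,22); WM=20
i=17 t=21 v=2: → [21,25),[20,24),[19,23),[18,22); WM=20
i=18 t=21 v=3: → [21,25),[20,24),[19,23),[18,22); WM=20
i=19 t=21 v=6: → [21,25),[20,24),[19,23),[18,22); WM=20

[0,4)=5 [1,5)=5 [2,6)=3 [3,7)=2 [4,8)=2 [5,9)=3 [6,10)=4 [7,11)=4 [8,12)=3 [9,13)=5 [10,14)=4 [11,15)=3 [12,16)=2 [17,21)=1 [18,22)=5 [19,23)=5 [20,24)=5 [21,25)=4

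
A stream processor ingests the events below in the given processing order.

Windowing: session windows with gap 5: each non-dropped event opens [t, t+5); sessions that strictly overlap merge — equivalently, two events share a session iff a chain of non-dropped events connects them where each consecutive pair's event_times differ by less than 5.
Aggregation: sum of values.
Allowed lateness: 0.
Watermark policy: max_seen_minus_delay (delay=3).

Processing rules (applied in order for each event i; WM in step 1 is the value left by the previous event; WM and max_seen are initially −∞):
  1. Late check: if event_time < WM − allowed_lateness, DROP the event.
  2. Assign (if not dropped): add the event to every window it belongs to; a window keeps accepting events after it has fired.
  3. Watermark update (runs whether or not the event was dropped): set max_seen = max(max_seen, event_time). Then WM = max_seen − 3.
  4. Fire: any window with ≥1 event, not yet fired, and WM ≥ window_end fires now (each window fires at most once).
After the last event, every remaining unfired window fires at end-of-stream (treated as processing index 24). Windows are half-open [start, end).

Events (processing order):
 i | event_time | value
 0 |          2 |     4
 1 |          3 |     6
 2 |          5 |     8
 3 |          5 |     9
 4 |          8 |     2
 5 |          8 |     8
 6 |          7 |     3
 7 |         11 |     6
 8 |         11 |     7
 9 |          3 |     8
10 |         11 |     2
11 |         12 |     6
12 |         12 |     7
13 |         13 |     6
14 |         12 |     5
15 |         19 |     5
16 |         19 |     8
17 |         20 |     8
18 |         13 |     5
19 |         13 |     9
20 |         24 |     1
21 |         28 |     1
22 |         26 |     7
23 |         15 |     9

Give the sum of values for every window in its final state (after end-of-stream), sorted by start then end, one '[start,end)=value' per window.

[2,18)=79 [19,33)=30

i=0 t=2 v=4: → [2,7); WM=-1
i=1 t=3 v=6: → [2,8); WM=0
i=2 t=5 v=8: → [2,10); WM=2
i=3 t=5 v=9: → [2,10); WM=2
i=4 t=8 v=2: → [2,13); WM=5
i=5 t=8 v=8: → [2,13); WM=5
i=6 t=7 v=3: → [2,13); WM=5
i=7 t=11 v=6: → [2,16); WM=8
i=8 t=11 v=7: → [2,16); WM=8
i=9 t=3 v=8: DROP (t<8-0); WM=8
i=10 t=11 v=2: → [2,16); WM=8
i=11 t=12 v=6: → [2,17); WM=9
i=12 t=12 v=7: → [2,17); WM=9
i=13 t=13 v=6: → [2,18); WM=10
i=14 t=12 v=5: → [2,18); WM=10
i=15 t=19 v=5: → [19,24); WM=16
i=16 t=19 v=8: → [19,24); WM=16
i=17 t=20 v=8: → [19,25); WM=17
i=18 t=13 v=5: DROP (t<17-0); WM=17
i=19 t=13 v=9: DROP (t<17-0); WM=17
i=20 t=24 v=1: → [19,29); WM=21
i=21 t=28 v=1: → [19,33); WM=25
i=22 t=26 v=7: → [19,33); WM=25
i=23 t=15 v=9: DROP (t<25-0); WM=25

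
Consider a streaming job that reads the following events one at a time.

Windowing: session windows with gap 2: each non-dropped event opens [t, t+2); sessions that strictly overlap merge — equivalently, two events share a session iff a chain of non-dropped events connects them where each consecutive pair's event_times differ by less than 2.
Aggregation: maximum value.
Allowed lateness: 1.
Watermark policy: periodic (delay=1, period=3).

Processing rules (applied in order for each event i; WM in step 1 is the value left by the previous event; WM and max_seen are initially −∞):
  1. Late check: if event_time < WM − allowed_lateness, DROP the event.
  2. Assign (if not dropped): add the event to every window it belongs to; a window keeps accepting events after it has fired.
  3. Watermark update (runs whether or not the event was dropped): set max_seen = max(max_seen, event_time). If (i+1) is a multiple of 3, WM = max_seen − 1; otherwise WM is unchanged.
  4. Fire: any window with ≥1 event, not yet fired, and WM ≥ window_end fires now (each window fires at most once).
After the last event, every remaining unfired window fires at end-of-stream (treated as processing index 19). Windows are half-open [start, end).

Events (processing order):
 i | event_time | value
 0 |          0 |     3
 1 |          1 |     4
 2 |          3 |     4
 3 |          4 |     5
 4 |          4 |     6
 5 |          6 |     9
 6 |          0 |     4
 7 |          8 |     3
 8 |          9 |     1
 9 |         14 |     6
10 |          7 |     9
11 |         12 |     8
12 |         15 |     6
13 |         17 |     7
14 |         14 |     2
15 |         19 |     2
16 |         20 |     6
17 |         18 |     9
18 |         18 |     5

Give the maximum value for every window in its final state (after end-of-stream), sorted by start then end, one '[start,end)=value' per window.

[0,3)=4 [3,6)=6 [6,11)=9 [12,14)=8 [14,17)=6 [17,22)=9

i=0 t=0 v=3: → [0,2); WM=−∞
i=1 t=1 v=4: → [0,3); WM=−∞
i=2 t=3 v=4: → [3,5); WM=2
i=3 t=4 v=5: → [3,6); WM=2
i=4 t=4 v=6: → [3,6); WM=2
i=5 t=6 v=9: → [6,8); WM=5
i=6 t=0 v=4: DROP (t<5-1); WM=5
i=7 t=8 v=3: → [8,10); WM=5
i=8 t=9 v=1: → [8,11); WM=8
i=9 t=14 v=6: → [14,16); WM=8
i=10 t=7 v=9: → [6,11); WM=8
i=11 t=12 v=8: → [12,14); WM=13
i=12 t=15 v=6: → [14,17); WM=13
i=13 t=17 v=7: → [17,19); WM=13
i=14 t=14 v=2: → [14,17); WM=16
i=15 t=19 v=2: → [19,21); WM=16
i=16 t=20 v=6: → [19,22); WM=16
i=17 t=18 v=9: → [17,22); WM=19
i=18 t=18 v=5: → [17,22); WM=19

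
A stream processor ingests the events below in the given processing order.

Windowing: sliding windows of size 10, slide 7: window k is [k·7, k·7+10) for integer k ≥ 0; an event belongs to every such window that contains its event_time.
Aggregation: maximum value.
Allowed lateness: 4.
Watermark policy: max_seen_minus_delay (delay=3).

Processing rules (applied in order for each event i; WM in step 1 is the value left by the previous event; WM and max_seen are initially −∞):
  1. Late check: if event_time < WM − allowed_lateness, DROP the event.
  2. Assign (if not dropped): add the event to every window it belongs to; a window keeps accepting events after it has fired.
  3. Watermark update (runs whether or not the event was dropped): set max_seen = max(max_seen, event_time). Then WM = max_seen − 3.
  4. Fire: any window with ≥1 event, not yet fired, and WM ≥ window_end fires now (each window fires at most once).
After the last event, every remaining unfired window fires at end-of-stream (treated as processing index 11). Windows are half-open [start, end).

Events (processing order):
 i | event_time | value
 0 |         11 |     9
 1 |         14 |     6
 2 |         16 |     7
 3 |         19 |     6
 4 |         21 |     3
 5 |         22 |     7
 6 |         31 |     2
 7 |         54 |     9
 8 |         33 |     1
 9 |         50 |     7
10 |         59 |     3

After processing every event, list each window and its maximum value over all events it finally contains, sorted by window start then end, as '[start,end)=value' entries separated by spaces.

i=0 t=11 v=9: → [7,17); WM=8
i=1 t=14 v=6: → [14,24),[7,17); WM=11
i=2 t=16 v=7: → [14,24),[7,17); WM=13
i=3 t=19 v=6: → [14,24); WM=16
i=4 t=21 v=3: → [21,31),[14,24); WM=18; [7,17) fires=9
i=5 t=22 v=7: → [21,31),[14,24); WM=19
i=6 t=31 v=2: → [28,38); WM=28; [14,24) fires=7
i=7 t=54 v=9: → [49,59); WM=51; [21,31) fires=7 [28,38) fires=2
i=8 t=33 v=1: DROP (t<51-4); WM=51
i=9 t=50 v=7: → [49,59),[42,52); WM=51
i=10 t=59 v=3: → [56,66); WM=56; [42,52) fires=7

[7,17)=9 [14,24)=7 [21,31)=7 [28,38)=2 [42,52)=7 [49,59)=9 [56,66)=3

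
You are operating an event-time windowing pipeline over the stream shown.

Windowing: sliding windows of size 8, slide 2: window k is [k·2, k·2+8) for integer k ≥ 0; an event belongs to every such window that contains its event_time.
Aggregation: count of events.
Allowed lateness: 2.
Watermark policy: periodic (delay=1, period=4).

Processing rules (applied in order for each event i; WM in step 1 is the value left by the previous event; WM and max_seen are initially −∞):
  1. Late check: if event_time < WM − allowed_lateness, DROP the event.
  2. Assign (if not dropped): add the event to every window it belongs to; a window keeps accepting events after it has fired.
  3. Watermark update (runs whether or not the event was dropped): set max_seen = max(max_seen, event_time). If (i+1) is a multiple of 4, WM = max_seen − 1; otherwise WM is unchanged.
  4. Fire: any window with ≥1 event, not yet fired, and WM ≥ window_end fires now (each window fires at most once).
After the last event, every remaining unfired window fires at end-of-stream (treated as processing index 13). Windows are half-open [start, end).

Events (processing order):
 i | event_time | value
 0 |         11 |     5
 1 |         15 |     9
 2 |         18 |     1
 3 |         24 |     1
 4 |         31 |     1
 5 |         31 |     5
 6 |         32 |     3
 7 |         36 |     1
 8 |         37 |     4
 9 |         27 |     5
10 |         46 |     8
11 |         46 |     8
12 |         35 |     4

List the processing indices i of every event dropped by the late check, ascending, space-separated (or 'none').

9 12

i=0 t=11 v=5: → [10,18),[8,16),[6,14),[4,12); WM=−∞
i=1 t=15 v=9: → [14,22),[12,20),[10,18),[8,16); WM=−∞
i=2 t=18 v=1: → [18,26),[16,24),[14,22),[12,20); WM=−∞
i=3 t=24 v=1: → [24,32),[22,30),[20,28),[18,26); WM=23; [4,12) fires=1 [6,14) fires=1 [8,16) fires=2 [10,18) fires=2 [12,20) fires=2 [14,22) fires=2
i=4 t=31 v=1: → [30,38),[28,36),[26,34),[24,32); WM=23
i=5 t=31 v=5: → [30,38),[28,36),[26,34),[24,32); WM=23
i=6 t=32 v=3: → [32,40),[30,38),[28,36),[26,34); WM=23
i=7 t=36 v=1: → [36,44),[34,42),[32,40),[30,38); WM=35; [16,24) fires=1 [18,26) fires=2 [20,28) fires=1 [22,30) fires=1 [24,32) fires=3 [26,34) fires=3
i=8 t=37 v=4: → [36,44),[34,42),[32,40),[30,38); WM=35
i=9 t=27 v=5: DROP (t<35-2); WM=35
i=10 t=46 v=8: → [46,54),[44,52),[42,50),[40,48); WM=35
i=11 t=46 v=8: → [46,54),[44,52),[42,50),[40,48); WM=45; [28,36) fires=3 [30,38) fires=5 [32,40) fires=3 [34,42) fires=2 [36,44) fires=2
i=12 t=35 v=4: DROP (t<45-2); WM=45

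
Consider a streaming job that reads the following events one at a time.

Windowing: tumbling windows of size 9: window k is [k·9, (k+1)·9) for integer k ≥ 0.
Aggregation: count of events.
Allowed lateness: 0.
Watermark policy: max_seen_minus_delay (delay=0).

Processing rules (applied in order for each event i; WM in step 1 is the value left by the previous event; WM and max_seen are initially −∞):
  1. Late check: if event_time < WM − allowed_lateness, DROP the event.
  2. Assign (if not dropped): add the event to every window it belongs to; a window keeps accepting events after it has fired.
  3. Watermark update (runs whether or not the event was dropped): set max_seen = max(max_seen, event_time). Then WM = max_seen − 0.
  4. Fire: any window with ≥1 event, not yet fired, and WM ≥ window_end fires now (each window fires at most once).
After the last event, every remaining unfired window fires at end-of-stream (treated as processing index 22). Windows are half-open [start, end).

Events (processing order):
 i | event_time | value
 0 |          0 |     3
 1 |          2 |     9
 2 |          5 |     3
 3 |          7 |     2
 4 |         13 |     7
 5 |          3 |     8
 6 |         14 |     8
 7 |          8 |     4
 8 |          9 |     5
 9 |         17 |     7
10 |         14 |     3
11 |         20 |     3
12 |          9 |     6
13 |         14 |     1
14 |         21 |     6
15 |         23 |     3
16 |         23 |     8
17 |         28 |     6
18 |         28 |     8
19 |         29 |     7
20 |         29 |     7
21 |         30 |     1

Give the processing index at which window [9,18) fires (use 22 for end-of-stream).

11

i=0 t=0 v=3: → [0,9); WM=0
i=1 t=2 v=9: → [0,9); WM=2
i=2 t=5 v=3: → [0,9); WM=5
i=3 t=7 v=2: → [0,9); WM=7
i=4 t=13 v=7: → [9,18); WM=13; [0,9) fires=4
i=5 t=3 v=8: DROP (t<13-0); WM=13
i=6 t=14 v=8: → [9,18); WM=14
i=7 t=8 v=4: DROP (t<14-0); WM=14
i=8 t=9 v=5: DROP (t<14-0); WM=14
i=9 t=17 v=7: → [9,18); WM=17
i=10 t=14 v=3: DROP (t<17-0); WM=17
i=11 t=20 v=3: → [18,27); WM=20; [9,18) fires=3
i=12 t=9 v=6: DROP (t<20-0); WM=20
i=13 t=14 v=1: DROP (t<20-0); WM=20
i=14 t=21 v=6: → [18,27); WM=21
i=15 t=23 v=3: → [18,27); WM=23
i=16 t=23 v=8: → [18,27); WM=23
i=17 t=28 v=6: → [27,36); WM=28; [18,27) fires=4
i=18 t=28 v=8: → [27,36); WM=28
i=19 t=29 v=7: → [27,36); WM=29
i=20 t=29 v=7: → [27,36); WM=29
i=21 t=30 v=1: → [27,36); WM=30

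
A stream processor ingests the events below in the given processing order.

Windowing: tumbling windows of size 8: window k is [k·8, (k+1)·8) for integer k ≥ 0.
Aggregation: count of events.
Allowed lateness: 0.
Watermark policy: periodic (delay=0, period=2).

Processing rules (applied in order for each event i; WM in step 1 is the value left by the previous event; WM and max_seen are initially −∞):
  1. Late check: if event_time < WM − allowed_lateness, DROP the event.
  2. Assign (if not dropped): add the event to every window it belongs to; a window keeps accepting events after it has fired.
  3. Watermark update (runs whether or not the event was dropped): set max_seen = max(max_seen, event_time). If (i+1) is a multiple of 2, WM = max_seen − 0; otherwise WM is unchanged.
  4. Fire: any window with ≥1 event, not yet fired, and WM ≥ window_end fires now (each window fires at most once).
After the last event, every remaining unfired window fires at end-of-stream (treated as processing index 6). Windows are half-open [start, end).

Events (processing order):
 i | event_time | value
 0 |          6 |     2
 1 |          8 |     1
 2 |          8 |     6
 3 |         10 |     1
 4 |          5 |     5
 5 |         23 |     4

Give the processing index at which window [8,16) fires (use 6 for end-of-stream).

i=0 t=6 v=2: → [0,8); WM=−∞
i=1 t=8 v=1: → [8,16); WM=8; [0,8) fires=1
i=2 t=8 v=6: → [8,16); WM=8
i=3 t=10 v=1: → [8,16); WM=10
i=4 t=5 v=5: DROP (t<10-0); WM=10
i=5 t=23 v=4: → [16,24); WM=23; [8,16) fires=3

5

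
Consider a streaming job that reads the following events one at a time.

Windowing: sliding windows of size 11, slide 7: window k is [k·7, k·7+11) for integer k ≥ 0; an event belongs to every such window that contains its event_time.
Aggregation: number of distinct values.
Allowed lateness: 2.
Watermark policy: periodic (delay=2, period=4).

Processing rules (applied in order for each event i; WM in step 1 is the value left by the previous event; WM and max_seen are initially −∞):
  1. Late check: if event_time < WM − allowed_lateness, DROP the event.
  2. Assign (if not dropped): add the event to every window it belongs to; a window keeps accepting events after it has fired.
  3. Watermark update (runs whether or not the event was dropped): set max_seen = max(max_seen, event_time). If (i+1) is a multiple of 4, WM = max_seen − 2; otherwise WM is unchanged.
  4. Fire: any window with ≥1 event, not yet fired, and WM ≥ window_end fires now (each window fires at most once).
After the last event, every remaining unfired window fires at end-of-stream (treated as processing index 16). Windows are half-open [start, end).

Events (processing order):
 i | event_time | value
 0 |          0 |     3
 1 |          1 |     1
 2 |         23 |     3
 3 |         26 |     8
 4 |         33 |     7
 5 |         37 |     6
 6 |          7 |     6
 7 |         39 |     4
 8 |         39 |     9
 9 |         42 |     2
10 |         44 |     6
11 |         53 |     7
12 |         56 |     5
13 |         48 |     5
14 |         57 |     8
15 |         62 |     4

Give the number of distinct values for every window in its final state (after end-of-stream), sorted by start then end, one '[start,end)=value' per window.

[0,11)=2 [14,25)=1 [21,32)=2 [28,39)=2 [35,46)=4 [42,53)=2 [49,60)=3 [56,67)=3

i=0 t=0 v=3: → [0,11); WM=−∞
i=1 t=1 v=1: → [0,11); WM=−∞
i=2 t=23 v=3: → [21,32),[14,25); WM=−∞
i=3 t=26 v=8: → [21,32); WM=24; [0,11) fires=2
i=4 t=33 v=7: → [28,39); WM=24
i=5 t=37 v=6: → [35,46),[28,39); WM=24
i=6 t=7 v=6: DROP (t<24-2); WM=24
i=7 t=39 v=4: → [35,46); WM=37; [14,25) fires=1 [21,32) fires=2
i=8 t=39 v=9: → [35,46); WM=37
i=9 t=42 v=2: → [42,53),[35,46); WM=37
i=10 t=44 v=6: → [42,53),[35,46); WM=37
i=11 t=53 v=7: → [49,60); WM=51; [28,39) fires=2 [35,46) fires=4
i=12 t=56 v=5: → [56,67),[49,60); WM=51
i=13 t=48 v=5: DROP (t<51-2); WM=51
i=14 t=57 v=8: → [56,67),[49,60); WM=51
i=15 t=62 v=4: → [56,67); WM=60; [42,53) fires=2 [49,60) fires=3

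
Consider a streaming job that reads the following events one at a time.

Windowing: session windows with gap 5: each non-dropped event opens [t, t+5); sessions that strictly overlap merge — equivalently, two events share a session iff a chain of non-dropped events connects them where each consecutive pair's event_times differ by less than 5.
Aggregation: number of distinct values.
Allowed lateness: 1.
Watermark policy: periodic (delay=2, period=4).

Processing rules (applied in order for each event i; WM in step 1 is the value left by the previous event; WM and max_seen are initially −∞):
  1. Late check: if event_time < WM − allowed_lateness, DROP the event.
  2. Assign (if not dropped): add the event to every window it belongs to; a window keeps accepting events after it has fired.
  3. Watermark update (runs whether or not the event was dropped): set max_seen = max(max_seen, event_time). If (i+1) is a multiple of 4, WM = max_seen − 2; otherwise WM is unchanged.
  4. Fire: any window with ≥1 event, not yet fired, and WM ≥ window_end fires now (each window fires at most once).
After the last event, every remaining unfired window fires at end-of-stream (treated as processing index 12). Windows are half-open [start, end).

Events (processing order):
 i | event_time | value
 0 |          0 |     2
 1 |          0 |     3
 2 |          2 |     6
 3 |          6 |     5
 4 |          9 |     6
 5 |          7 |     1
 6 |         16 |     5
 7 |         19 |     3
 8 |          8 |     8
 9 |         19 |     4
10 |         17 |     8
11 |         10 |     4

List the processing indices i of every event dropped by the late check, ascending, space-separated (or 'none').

8 11

i=0 t=0 v=2: → [0,5); WM=−∞
i=1 t=0 v=3: → [0,5); WM=−∞
i=2 t=2 v=6: → [0,7); WM=−∞
i=3 t=6 v=5: → [0,11); WM=4
i=4 t=9 v=6: → [0,14); WM=4
i=5 t=7 v=1: → [0,14); WM=4
i=6 t=16 v=5: → [16,21); WM=4
i=7 t=19 v=3: → [16,24); WM=17
i=8 t=8 v=8: DROP (t<17-1); WM=17
i=9 t=19 v=4: → [16,24); WM=17
i=10 t=17 v=8: → [16,24); WM=17
i=11 t=10 v=4: DROP (t<17-1); WM=17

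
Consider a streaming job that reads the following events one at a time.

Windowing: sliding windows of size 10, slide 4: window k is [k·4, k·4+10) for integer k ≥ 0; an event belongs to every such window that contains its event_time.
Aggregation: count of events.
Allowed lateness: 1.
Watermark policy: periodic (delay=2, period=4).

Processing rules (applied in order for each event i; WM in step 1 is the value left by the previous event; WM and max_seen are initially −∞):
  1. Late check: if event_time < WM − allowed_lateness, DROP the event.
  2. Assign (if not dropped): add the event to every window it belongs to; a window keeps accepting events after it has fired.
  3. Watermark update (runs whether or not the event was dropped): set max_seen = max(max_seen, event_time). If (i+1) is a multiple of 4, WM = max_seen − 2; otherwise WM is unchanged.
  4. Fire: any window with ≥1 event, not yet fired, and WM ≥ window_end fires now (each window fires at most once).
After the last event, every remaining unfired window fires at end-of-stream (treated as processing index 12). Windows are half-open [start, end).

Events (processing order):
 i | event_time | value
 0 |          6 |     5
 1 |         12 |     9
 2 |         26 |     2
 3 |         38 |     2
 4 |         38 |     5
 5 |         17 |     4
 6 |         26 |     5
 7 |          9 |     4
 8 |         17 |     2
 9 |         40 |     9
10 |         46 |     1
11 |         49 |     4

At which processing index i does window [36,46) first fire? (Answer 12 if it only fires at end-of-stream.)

i=0 t=6 v=5: → [4,14),[0,10); WM=−∞
i=1 t=12 v=9: → [12,22),[8,18),[4,14); WM=−∞
i=2 t=26 v=2: → [24,34),[20,30); WM=−∞
i=3 t=38 v=2: → [36,46),[32,42); WM=36; [0,10) fires=1 [4,14) fires=2 [8,18) fires=1 [12,22) fires=1 [20,30) fires=1 [24,34) fires=1
i=4 t=38 v=5: → [36,46),[32,42); WM=36
i=5 t=17 v=4: DROP (t<36-1); WM=36
i=6 t=26 v=5: DROP (t<36-1); WM=36
i=7 t=9 v=4: DROP (t<36-1); WM=36
i=8 t=17 v=2: DROP (t<36-1); WM=36
i=9 t=40 v=9: → [40,50),[36,46),[32,42); WM=36
i=10 t=46 v=1: → [44,54),[40,50); WM=36
i=11 t=49 v=4: → [48,58),[44,54),[40,50); WM=47; [32,42) fires=3 [36,46) fires=3

11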